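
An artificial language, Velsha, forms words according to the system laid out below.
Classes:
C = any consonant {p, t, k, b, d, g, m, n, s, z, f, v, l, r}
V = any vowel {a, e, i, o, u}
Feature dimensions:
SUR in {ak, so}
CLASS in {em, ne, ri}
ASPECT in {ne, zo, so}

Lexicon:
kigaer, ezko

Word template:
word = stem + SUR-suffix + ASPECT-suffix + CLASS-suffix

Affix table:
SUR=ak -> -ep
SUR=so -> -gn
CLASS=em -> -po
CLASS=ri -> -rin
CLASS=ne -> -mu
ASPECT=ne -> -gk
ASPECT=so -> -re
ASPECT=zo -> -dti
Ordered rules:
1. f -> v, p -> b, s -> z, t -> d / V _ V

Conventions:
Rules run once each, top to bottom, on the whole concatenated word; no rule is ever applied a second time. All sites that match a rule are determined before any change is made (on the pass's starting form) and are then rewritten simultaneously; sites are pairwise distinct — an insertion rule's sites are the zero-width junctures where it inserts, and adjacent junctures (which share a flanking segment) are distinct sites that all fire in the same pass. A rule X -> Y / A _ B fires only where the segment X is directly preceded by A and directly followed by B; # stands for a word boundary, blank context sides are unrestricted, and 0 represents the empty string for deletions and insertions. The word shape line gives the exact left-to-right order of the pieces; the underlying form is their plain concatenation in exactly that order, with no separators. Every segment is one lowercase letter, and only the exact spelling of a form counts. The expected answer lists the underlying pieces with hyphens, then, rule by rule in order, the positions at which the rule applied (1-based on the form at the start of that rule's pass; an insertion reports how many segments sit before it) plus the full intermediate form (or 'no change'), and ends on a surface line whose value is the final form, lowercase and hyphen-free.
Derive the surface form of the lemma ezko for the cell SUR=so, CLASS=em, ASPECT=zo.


underlying: ezko-gn-dti-po
1. f -> v, p -> b, s -> z, t -> d / V _ V: fires at position(s) 10: ezkogndtibo
surface: ezkogndtibo


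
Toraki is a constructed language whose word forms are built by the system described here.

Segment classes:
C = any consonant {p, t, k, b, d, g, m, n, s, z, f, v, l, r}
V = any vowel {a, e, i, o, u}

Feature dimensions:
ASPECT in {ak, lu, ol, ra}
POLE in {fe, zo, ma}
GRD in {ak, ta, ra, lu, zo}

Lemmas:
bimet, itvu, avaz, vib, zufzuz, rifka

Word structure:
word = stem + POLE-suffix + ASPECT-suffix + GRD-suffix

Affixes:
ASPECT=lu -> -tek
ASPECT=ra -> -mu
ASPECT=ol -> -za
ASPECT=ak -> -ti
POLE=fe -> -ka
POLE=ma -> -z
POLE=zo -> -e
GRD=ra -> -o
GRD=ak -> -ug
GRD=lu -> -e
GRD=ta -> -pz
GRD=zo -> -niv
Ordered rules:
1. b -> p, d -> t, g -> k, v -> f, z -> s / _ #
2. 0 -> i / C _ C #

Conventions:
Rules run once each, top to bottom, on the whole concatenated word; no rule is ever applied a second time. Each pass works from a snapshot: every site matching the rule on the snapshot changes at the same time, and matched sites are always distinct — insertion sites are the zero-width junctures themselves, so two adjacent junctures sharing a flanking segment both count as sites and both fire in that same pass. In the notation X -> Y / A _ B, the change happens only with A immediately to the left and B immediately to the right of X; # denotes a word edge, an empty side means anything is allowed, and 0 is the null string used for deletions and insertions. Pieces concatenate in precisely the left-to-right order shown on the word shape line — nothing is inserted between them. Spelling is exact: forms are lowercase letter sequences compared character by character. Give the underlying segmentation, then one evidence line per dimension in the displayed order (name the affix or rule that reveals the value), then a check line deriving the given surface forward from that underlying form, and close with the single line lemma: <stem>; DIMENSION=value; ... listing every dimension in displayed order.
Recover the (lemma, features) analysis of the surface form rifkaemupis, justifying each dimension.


underlying: rifka-e-mu-pz
ASPECT=ra - signalled by the affix -mu
POLE=zo - signalled by the affix -e
GRD=ta - signalled by the affix -pz
check: rifkaemupz -> rifkaemups -> rifkaemupis
lemma: rifka; ASPECT=ra; POLE=zo; GRD=ta


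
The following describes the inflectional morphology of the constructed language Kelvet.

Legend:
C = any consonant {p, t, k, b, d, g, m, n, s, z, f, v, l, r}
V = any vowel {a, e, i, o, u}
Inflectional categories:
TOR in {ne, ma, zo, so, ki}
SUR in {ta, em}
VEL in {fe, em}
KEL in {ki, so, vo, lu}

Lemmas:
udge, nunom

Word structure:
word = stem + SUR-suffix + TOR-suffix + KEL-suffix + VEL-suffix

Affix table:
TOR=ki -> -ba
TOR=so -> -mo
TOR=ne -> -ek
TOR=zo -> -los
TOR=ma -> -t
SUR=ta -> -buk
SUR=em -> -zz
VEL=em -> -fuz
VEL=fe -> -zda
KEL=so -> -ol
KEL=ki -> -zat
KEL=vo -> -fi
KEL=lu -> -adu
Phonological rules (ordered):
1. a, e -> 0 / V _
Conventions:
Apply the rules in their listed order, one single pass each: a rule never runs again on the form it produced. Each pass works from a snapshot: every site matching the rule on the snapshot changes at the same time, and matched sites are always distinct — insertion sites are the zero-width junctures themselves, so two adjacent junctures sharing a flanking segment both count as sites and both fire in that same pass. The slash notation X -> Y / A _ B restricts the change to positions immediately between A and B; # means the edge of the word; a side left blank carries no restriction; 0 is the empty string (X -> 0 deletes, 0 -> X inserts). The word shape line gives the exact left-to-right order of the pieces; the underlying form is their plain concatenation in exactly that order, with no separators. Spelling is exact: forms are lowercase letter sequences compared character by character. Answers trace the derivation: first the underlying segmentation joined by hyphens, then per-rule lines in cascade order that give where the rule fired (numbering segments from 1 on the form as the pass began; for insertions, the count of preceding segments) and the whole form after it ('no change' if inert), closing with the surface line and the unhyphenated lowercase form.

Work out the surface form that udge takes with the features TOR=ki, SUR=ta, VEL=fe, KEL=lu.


underlying: udge-buk-ba-adu-zda
1. a, e -> 0 / V _: fires at position(s) 10: udgebukbaduzda
surface: udgebukbaduzda


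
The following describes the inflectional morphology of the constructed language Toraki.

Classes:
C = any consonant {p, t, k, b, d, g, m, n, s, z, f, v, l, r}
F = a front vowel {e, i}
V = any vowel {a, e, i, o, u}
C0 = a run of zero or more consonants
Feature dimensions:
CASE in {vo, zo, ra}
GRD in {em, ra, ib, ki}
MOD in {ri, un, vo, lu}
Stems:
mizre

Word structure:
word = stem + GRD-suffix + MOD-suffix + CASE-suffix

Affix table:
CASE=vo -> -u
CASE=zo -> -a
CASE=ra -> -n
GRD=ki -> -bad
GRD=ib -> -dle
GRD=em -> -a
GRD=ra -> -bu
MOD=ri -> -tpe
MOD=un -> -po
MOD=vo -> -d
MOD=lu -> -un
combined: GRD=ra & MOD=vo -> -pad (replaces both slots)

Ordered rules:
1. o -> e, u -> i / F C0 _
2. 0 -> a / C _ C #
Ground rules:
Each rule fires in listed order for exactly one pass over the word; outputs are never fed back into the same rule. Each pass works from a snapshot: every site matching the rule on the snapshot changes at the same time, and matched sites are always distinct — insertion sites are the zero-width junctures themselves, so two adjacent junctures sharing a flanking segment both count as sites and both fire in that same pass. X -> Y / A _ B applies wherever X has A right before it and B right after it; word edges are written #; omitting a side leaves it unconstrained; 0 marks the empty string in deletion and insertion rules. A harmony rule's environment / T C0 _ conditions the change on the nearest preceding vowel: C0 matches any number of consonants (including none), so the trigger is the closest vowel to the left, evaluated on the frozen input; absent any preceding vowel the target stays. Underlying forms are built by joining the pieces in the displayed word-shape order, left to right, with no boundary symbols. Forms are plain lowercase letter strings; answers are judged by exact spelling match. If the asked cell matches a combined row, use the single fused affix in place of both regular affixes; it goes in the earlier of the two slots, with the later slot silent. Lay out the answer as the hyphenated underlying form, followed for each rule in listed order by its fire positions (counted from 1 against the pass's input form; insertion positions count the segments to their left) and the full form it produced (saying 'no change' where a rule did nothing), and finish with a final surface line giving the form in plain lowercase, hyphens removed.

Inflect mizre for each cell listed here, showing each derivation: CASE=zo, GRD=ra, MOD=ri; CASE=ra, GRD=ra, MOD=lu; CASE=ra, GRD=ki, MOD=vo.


cell CASE=zo, GRD=ra, MOD=ri:
underlying: mizre-bu-tpe-a
1. o -> e, u -> i / F C0 _: fires at position(s) 7: mizrebitpea
2. 0 -> a / C _ C #: no change
surface: mizrebitpea

cell CASE=ra, GRD=ra, MOD=lu:
underlying: mizre-bu-un-n
1. o -> e, u -> i / F C0 _: fires at position(s) 7: mizrebiunn
2. 0 -> a / C _ C #: inserts after position(s) 9: mizrebiunan
surface: mizrebiunan

cell CASE=ra, GRD=ki, MOD=vo:
underlying: mizre-bad-d-n
1. o -> e, u -> i / F C0 _: no change
2. 0 -> a / C _ C #: inserts after position(s) 9: mizrebaddan
surface: mizrebaddan


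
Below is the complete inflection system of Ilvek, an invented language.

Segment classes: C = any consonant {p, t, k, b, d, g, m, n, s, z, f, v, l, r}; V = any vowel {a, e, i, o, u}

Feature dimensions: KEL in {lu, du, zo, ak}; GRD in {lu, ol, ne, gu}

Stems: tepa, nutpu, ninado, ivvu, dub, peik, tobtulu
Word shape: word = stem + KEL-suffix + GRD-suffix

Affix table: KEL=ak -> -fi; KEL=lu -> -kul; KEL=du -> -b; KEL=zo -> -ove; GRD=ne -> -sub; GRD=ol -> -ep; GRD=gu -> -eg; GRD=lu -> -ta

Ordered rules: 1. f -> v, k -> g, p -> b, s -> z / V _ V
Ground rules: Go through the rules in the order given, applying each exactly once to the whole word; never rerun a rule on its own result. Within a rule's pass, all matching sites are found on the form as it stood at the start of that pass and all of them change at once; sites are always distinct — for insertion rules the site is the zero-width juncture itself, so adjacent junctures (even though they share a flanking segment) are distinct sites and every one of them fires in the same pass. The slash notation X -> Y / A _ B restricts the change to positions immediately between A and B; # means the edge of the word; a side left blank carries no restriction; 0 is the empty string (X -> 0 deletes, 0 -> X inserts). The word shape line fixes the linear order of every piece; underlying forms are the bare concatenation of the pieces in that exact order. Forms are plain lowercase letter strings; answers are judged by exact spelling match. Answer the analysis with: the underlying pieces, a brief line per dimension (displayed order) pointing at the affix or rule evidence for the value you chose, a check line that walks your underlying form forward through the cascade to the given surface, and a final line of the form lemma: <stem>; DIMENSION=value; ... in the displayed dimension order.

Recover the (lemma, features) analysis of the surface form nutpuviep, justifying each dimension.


underlying: nutpu-fi-ep
KEL=ak - signalled by the affix -fi
GRD=ol - signalled by the affix -ep
check: nutpufiep -> nutpuviep
lemma: nutpu; KEL=ak; GRD=ol


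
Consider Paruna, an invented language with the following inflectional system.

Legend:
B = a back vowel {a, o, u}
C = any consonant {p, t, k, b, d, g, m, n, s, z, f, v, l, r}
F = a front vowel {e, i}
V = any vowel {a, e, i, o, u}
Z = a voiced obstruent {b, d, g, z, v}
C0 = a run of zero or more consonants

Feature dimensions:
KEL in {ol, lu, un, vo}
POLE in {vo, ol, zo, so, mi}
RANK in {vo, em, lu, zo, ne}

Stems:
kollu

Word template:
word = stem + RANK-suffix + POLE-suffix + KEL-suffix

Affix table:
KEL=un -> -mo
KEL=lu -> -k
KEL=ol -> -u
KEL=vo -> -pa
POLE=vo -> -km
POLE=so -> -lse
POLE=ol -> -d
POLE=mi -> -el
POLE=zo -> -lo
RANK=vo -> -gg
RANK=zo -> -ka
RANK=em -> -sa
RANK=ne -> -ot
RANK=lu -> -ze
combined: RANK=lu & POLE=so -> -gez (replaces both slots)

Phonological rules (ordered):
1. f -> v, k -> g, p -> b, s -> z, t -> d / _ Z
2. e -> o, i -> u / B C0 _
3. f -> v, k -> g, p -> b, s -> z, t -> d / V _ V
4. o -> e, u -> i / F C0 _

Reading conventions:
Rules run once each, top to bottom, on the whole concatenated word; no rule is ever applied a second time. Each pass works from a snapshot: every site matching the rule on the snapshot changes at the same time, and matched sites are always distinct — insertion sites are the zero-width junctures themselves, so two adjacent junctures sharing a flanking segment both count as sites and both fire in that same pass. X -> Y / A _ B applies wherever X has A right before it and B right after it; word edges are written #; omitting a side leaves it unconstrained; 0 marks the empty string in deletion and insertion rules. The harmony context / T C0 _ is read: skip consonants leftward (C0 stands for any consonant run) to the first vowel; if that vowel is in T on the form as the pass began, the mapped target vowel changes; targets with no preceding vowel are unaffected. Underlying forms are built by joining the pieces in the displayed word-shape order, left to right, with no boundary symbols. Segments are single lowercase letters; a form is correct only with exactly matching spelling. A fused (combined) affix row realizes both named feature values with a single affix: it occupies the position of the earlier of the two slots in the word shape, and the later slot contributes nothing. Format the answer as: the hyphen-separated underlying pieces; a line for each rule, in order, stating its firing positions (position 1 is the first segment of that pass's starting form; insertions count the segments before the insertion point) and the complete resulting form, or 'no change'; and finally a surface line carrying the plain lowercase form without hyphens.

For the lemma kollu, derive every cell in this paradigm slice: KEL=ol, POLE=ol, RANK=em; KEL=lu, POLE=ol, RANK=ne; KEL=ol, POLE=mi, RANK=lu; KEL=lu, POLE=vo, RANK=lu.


cell KEL=ol, POLE=ol, RANK=em:
underlying: kollu-sa-d-u
1. f -> v, k -> g, p -> b, s -> z, t -> d / _ Z: no change
2. e -> o, i -> u / B C0 _: no change
3. f -> v, k -> g, p -> b, s -> z, t -> d / V _ V: fires at position(s) 6: kolluzadu
4. o -> e, u -> i / F C0 _: no change
surface: kolluzadu

cell KEL=lu, POLE=ol, RANK=ne:
underlying: kollu-ot-d-k
1. f -> v, k -> g, p -> b, s -> z, t -> d / _ Z: fires at position(s) 7: kolluoddk
2. e -> o, i -> u / B C0 _: no change
3. f -> v, k -> g, p -> b, s -> z, t -> d / V _ V: no change
4. o -> e, u -> i / F C0 _: no change
surface: kolluoddk

cell KEL=ol, POLE=mi, RANK=lu:
underlying: kollu-ze-el-u
1. f -> v, k -> g, p -> b, s -> z, t -> d / _ Z: no change
2. e -> o, i -> u / B C0 _: fires at position(s) 7: kolluzoelu
3. f -> v, k -> g, p -> b, s -> z, t -> d / V _ V: no change
4. o -> e, u -> i / F C0 _: fires at position(s) 10: kolluzoeli
surface: kolluzoeli

cell KEL=lu, POLE=vo, RANK=lu:
underlying: kollu-ze-km-k
1. f -> v, k -> g, p -> b, s -> z, t -> d / _ Z: no change
2. e -> o, i -> u / B C0 _: fires at position(s) 7: kolluzokmk
3. f -> v, k -> g, p -> b, s -> z, t -> d / V _ V: no change
4. o -> e, u -> i / F C0 _: no change
surface: kolluzokmk


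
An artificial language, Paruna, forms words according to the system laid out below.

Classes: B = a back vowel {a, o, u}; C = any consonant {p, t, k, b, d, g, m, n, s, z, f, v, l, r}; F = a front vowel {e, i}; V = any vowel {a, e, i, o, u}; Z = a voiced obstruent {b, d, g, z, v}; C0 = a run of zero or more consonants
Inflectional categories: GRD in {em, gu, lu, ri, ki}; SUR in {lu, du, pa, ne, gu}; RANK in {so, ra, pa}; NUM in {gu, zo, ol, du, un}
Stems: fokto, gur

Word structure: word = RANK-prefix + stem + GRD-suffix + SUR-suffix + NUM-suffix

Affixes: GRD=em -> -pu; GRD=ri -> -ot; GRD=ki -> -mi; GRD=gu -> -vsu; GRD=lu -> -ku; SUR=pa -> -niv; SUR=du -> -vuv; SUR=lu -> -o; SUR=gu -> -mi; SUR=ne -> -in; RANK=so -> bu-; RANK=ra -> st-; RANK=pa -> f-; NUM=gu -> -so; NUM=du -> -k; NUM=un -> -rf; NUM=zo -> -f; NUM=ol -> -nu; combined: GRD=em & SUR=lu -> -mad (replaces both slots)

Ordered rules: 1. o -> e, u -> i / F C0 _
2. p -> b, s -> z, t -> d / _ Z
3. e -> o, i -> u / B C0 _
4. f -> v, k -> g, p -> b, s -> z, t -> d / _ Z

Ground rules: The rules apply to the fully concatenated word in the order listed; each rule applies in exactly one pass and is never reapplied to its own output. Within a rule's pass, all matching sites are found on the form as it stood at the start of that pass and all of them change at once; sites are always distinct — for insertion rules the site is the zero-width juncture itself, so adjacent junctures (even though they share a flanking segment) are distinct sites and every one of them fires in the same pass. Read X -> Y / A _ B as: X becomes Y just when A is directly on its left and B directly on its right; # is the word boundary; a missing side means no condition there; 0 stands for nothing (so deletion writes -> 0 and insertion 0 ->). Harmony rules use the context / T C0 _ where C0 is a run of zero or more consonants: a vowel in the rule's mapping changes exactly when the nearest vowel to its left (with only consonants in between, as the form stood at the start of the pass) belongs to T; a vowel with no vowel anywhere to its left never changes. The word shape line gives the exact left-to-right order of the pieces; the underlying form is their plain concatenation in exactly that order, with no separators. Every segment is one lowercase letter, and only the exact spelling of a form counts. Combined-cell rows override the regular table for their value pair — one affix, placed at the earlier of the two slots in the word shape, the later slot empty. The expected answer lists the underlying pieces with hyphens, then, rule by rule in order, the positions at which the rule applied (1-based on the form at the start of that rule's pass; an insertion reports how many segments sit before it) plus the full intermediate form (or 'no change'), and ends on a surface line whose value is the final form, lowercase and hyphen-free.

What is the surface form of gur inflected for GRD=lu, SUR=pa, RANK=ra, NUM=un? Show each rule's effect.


underlying: st-gur-ku-niv-rf
1. o -> e, u -> i / F C0 _: no change
2. p -> b, s -> z, t -> d / _ Z: fires at position(s) 2: sdgurkunivrf
3. e -> o, i -> u / B C0 _: fires at position(s) 9: sdgurkunuvrf
4. f -> v, k -> g, p -> b, s -> z, t -> d / _ Z: fires at position(s) 1: zdgurkunuvrf
surface: zdgurkunuvrf


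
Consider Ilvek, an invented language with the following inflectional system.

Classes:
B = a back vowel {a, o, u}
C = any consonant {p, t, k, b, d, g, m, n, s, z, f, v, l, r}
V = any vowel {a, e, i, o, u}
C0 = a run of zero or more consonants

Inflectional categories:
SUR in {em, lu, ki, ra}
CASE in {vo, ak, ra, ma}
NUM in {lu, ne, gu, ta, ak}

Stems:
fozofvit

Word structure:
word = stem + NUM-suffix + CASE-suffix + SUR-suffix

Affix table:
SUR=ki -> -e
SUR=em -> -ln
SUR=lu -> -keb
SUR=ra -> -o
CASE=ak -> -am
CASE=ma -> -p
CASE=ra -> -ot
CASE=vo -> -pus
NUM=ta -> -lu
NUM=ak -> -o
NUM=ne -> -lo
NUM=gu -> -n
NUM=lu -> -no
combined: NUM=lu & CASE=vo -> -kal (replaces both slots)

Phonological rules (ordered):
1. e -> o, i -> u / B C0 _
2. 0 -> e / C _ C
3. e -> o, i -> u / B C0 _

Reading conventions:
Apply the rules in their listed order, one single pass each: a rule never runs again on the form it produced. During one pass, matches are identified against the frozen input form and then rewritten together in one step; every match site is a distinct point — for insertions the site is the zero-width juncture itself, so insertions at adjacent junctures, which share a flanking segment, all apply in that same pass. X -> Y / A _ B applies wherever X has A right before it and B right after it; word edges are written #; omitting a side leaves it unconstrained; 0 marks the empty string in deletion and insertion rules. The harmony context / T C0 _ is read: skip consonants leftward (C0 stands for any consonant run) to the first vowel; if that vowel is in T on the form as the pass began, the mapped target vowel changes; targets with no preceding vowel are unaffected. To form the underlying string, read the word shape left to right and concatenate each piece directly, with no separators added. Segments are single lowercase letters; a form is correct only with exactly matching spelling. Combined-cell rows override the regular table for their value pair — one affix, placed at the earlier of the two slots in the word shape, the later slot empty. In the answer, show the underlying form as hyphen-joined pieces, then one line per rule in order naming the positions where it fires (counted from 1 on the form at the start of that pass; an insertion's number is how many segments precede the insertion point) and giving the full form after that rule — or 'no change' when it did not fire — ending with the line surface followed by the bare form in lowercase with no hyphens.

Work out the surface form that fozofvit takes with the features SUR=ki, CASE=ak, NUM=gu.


underlying: fozofvit-n-am-e
1. e -> o, i -> u / B C0 _: fires at position(s) 7, 12: fozofvutnamo
2. 0 -> e / C _ C: inserts after position(s) 5, 8: fozofevutenamo
3. e -> o, i -> u / B C0 _: fires at position(s) 6, 10: fozofovutonamo
surface: fozofovutonamo


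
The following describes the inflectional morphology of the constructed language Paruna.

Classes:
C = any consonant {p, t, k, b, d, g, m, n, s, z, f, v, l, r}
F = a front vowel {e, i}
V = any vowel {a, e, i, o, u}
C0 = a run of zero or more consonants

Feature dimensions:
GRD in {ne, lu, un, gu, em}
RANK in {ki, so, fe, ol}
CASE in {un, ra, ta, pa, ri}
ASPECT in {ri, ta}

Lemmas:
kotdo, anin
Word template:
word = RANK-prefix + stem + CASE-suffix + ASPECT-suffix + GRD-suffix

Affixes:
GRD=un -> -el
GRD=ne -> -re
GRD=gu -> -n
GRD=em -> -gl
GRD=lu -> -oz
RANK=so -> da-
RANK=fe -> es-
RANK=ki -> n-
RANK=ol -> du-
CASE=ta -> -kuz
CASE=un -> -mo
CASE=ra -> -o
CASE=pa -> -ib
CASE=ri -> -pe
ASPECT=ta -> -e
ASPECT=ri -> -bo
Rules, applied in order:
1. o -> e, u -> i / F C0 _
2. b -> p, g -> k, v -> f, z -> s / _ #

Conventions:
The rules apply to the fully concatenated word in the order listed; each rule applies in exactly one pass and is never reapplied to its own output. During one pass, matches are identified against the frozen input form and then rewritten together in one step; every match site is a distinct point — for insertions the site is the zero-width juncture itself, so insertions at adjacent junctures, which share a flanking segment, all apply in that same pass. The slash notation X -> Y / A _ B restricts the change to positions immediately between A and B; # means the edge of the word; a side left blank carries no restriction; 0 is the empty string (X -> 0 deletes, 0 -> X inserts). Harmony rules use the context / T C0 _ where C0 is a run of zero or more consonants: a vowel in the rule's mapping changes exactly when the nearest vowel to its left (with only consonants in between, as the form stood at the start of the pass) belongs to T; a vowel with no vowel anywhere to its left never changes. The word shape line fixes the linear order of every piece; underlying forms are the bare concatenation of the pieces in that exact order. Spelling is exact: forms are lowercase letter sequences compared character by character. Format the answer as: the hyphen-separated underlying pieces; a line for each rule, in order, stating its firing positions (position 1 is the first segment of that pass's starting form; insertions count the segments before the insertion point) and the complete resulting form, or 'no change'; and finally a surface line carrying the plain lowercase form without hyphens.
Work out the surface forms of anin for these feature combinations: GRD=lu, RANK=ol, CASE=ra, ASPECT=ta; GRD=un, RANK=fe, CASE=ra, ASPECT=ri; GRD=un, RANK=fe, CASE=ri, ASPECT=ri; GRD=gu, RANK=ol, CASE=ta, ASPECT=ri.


cell GRD=lu, RANK=ol, CASE=ra, ASPECT=ta:
underlying: du-anin-o-e-oz
1. o -> e, u -> i / F C0 _: fires at position(s) 7, 9: duanineeez
2. b -> p, g -> k, v -> f, z -> s / _ #: fires at position(s) 10: duanineees
surface: duanineees

cell GRD=un, RANK=fe, CASE=ra, ASPECT=ri:
underlying: es-anin-o-bo-el
1. o -> e, u -> i / F C0 _: fires at position(s) 7: esanineboel
2. b -> p, g -> k, v -> f, z -> s / _ #: no change
surface: esanineboel

cell GRD=un, RANK=fe, CASE=ri, ASPECT=ri:
underlying: es-anin-pe-bo-el
1. o -> e, u -> i / F C0 _: fires at position(s) 10: esaninpebeel
2. b -> p, g -> k, v -> f, z -> s / _ #: no change
surface: esaninpebeel

cell GRD=gu, RANK=ol, CASE=ta, ASPECT=ri:
underlying: du-anin-kuz-bo-n
1. o -> e, u -> i / F C0 _: fires at position(s) 8: duaninkizbon
2. b -> p, g -> k, v -> f, z -> s / _ #: no change
surface: duaninkizbon


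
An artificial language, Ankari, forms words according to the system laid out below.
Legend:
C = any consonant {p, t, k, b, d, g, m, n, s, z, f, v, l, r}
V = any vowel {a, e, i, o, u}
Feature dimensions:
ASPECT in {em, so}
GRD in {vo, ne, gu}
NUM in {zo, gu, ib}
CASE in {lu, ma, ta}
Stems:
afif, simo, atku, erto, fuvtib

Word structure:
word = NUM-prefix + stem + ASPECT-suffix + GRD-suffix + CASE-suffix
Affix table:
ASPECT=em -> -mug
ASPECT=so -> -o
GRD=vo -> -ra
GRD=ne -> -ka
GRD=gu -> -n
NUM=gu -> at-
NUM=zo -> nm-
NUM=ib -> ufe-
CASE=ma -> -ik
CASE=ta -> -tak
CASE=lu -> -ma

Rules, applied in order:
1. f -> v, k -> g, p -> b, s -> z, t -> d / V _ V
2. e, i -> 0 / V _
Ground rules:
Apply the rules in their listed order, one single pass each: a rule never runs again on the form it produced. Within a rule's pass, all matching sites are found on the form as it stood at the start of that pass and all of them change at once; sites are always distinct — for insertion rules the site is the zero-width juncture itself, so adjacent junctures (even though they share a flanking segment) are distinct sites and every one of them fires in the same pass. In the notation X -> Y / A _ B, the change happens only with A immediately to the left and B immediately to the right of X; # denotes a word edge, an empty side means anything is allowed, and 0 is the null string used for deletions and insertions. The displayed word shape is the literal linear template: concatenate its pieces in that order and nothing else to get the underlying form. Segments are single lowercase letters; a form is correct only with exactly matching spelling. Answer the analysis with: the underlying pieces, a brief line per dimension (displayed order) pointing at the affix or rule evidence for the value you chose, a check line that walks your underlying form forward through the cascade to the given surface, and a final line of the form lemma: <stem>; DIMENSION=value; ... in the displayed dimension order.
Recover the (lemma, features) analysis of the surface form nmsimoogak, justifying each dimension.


underlying: nm-simo-o-ka-ik
ASPECT=so - signalled by the affix -o
GRD=ne - signalled by the affix -ka
NUM=zo - signalled by the affix nm-
CASE=ma - signalled by the affix -ik
check: nmsimookaik -> nmsimoogaik -> nmsimoogak
lemma: simo; ASPECT=so; GRD=ne; NUM=zo; CASE=ma


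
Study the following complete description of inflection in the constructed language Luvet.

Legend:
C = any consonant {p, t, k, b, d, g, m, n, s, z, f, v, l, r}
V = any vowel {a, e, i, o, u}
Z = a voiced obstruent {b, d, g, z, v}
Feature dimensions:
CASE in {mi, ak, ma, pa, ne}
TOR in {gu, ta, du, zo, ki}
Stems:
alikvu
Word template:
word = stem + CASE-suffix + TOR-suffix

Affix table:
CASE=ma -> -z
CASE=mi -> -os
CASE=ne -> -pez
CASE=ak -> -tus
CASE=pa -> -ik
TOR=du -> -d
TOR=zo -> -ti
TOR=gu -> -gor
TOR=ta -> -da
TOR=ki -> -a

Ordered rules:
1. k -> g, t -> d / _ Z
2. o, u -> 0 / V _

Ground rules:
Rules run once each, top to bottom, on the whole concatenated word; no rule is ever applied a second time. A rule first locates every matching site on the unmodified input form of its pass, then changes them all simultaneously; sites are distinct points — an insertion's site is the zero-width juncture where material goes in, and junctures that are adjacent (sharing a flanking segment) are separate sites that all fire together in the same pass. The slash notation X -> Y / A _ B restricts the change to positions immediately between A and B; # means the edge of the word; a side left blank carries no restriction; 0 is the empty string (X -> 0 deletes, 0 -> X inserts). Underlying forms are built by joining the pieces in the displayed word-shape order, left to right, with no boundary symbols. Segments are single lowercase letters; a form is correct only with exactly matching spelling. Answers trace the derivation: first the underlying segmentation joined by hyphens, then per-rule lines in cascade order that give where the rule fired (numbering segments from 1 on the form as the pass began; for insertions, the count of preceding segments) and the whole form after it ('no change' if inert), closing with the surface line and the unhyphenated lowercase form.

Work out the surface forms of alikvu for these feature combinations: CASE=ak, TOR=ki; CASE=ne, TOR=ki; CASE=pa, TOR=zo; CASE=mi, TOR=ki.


cell CASE=ak, TOR=ki:
underlying: alikvu-tus-a
1. k -> g, t -> d / _ Z: fires at position(s) 4: aligvutusa
2. o, u -> 0 / V _: no change
surface: aligvutusa

cell CASE=ne, TOR=ki:
underlying: alikvu-pez-a
1. k -> g, t -> d / _ Z: fires at position(s) 4: aligvupeza
2. o, u -> 0 / V _: no change
surface: aligvupeza

cell CASE=pa, TOR=zo:
underlying: alikvu-ik-ti
1. k -> g, t -> d / _ Z: fires at position(s) 4: aligvuikti
2. o, u -> 0 / V _: no change
surface: aligvuikti

cell CASE=mi, TOR=ki:
underlying: alikvu-os-a
1. k -> g, t -> d / _ Z: fires at position(s) 4: aligvuosa
2. o, u -> 0 / V _: fires at position(s) 7: aligvusa
surface: aligvusa


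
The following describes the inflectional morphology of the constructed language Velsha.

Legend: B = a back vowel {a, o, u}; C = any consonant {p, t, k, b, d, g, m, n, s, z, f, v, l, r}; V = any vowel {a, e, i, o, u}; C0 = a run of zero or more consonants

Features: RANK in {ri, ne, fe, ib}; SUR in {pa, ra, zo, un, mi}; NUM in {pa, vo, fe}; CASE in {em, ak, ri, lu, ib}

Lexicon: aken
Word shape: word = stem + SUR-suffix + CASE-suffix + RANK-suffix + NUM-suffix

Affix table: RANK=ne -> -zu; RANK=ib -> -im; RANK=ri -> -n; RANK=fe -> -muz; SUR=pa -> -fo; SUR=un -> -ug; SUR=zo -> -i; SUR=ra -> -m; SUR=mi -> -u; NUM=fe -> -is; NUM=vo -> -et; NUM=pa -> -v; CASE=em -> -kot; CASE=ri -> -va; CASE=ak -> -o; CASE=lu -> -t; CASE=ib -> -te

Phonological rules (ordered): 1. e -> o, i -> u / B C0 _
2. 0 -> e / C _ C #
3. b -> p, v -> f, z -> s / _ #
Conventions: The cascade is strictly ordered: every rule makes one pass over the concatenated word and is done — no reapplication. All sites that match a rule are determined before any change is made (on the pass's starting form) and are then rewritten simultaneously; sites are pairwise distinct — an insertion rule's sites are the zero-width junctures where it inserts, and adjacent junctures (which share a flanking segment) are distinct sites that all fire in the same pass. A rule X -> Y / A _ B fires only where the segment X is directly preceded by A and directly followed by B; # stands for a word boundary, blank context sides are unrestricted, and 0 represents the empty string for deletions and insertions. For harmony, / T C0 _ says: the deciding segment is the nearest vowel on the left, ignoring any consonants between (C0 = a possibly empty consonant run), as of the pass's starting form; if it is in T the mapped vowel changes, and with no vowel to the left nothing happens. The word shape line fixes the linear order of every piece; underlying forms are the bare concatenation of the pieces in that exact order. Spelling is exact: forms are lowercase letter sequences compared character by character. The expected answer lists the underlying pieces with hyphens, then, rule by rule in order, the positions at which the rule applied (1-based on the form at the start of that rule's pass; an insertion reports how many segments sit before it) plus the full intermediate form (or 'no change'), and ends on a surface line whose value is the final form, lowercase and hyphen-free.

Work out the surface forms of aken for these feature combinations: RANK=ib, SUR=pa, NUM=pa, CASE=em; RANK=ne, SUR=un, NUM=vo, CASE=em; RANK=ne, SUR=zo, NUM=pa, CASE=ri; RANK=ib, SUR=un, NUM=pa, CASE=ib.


cell RANK=ib, SUR=pa, NUM=pa, CASE=em:
underlying: aken-fo-kot-im-v
1. e -> o, i -> u / B C0 _: fires at position(s) 3, 10: akonfokotumv
2. 0 -> e / C _ C #: inserts after position(s) 11: akonfokotumev
3. b -> p, v -> f, z -> s / _ #: fires at position(s) 13: akonfokotumef
surface: akonfokotumef

cell RANK=ne, SUR=un, NUM=vo, CASE=em:
underlying: aken-ug-kot-zu-et
1. e -> o, i -> u / B C0 _: fires at position(s) 3, 12: akonugkotzuot
2. 0 -> e / C _ C #: no change
3. b -> p, v -> f, z -> s / _ #: no change
surface: akonugkotzuot

cell RANK=ne, SUR=zo, NUM=pa, CASE=ri:
underlying: aken-i-va-zu-v
1. e -> o, i -> u / B C0 _: fires at position(s) 3: akonivazuv
2. 0 -> e / C _ C #: no change
3. b -> p, v -> f, z -> s / _ #: fires at position(s) 10: akonivazuf
surface: akonivazuf

cell RANK=ib, SUR=un, NUM=pa, CASE=ib:
underlying: aken-ug-te-im-v
1. e -> o, i -> u / B C0 _: fires at position(s) 3, 8: akonugtoimv
2. 0 -> e / C _ C #: inserts after position(s) 10: akonugtoimev
3. b -> p, v -> f, z -> s / _ #: fires at position(s) 12: akonugtoimef
surface: akonugtoimef


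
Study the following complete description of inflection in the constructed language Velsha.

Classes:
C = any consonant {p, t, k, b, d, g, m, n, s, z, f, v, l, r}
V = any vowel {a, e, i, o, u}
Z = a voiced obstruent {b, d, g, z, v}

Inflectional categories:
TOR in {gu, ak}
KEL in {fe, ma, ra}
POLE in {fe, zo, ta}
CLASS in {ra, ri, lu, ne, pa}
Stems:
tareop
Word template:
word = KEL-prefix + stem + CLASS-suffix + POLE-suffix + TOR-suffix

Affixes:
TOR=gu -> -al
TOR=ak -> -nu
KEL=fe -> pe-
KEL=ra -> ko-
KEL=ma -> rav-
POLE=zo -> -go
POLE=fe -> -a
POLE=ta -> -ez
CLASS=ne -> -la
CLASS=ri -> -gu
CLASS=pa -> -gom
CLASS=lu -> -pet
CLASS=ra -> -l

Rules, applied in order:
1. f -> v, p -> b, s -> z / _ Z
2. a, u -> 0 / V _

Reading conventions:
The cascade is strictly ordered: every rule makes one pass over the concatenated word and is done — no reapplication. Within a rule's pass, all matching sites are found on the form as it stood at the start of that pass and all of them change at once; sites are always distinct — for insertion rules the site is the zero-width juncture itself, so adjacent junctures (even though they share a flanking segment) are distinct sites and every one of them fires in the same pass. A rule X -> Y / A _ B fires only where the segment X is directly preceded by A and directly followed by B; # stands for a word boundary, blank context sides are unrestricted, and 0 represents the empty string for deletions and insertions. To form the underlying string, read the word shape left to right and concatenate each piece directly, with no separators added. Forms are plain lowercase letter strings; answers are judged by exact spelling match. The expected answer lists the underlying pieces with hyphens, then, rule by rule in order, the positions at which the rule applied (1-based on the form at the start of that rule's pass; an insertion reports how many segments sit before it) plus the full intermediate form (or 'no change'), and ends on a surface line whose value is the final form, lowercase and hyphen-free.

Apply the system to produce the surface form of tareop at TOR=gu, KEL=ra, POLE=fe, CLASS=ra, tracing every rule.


underlying: ko-tareop-l-a-al
1. f -> v, p -> b, s -> z / _ Z: no change
2. a, u -> 0 / V _: fires at position(s) 11: kotareoplal
surface: kotareoplal


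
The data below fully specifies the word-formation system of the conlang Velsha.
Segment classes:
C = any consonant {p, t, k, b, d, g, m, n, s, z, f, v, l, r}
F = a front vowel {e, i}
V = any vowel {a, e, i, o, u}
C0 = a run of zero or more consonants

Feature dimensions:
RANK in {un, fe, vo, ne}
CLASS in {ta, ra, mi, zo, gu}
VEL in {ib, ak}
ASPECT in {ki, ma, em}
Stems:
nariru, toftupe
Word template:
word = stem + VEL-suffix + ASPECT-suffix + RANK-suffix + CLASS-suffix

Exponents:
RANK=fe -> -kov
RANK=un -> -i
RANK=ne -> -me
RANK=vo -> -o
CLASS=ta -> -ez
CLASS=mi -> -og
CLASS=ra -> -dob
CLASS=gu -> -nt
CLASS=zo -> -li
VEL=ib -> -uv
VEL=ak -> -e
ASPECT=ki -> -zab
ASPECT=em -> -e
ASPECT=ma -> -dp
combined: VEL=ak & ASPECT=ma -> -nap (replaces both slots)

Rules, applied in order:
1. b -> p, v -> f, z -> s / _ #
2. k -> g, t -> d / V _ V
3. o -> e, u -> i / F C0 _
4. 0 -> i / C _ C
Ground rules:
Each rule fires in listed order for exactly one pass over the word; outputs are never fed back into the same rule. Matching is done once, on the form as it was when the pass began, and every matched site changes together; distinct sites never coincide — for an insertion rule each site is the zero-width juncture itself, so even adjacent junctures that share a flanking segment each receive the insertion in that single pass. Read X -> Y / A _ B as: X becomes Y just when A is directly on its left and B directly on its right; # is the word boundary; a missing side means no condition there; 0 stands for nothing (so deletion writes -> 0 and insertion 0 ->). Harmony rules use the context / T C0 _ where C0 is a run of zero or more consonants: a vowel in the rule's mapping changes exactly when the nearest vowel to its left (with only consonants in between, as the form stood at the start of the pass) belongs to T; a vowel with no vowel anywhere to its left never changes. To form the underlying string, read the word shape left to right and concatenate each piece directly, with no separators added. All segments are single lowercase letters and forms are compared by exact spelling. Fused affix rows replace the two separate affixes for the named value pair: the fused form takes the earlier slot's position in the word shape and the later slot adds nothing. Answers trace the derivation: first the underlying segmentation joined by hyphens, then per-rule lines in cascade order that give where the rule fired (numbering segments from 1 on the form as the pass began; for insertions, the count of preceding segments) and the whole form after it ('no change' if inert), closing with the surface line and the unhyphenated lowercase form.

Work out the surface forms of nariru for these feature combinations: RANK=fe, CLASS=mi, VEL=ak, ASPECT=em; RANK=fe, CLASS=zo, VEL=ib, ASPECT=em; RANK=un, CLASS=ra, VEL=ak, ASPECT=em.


cell RANK=fe, CLASS=mi, VEL=ak, ASPECT=em:
underlying: nariru-e-e-kov-og
1. b -> p, v -> f, z -> s / _ #: no change
2. k -> g, t -> d / V _ V: fires at position(s) 9: narirueegovog
3. o -> e, u -> i / F C0 _: fires at position(s) 6, 10: naririeegevog
4. 0 -> i / C _ C: no change
surface: naririeegevog

cell RANK=fe, CLASS=zo, VEL=ib, ASPECT=em:
underlying: nariru-uv-e-kov-li
1. b -> p, v -> f, z -> s / _ #: no change
2. k -> g, t -> d / V _ V: fires at position(s) 10: nariruuvegovli
3. o -> e, u -> i / F C0 _: fires at position(s) 6, 11: naririuvegevli
4. 0 -> i / C _ C: inserts after position(s) 12: naririuvegevili
surface: naririuvegevili

cell RANK=un, CLASS=ra, VEL=ak, ASPECT=em:
underlying: nariru-e-e-i-dob
1. b -> p, v -> f, z -> s / _ #: fires at position(s) 12: narirueeidop
2. k -> g, t -> d / V _ V: no change
3. o -> e, u -> i / F C0 _: fires at position(s) 6, 11: naririeeidep
4. 0 -> i / C _ C: no change
surface: naririeeidep


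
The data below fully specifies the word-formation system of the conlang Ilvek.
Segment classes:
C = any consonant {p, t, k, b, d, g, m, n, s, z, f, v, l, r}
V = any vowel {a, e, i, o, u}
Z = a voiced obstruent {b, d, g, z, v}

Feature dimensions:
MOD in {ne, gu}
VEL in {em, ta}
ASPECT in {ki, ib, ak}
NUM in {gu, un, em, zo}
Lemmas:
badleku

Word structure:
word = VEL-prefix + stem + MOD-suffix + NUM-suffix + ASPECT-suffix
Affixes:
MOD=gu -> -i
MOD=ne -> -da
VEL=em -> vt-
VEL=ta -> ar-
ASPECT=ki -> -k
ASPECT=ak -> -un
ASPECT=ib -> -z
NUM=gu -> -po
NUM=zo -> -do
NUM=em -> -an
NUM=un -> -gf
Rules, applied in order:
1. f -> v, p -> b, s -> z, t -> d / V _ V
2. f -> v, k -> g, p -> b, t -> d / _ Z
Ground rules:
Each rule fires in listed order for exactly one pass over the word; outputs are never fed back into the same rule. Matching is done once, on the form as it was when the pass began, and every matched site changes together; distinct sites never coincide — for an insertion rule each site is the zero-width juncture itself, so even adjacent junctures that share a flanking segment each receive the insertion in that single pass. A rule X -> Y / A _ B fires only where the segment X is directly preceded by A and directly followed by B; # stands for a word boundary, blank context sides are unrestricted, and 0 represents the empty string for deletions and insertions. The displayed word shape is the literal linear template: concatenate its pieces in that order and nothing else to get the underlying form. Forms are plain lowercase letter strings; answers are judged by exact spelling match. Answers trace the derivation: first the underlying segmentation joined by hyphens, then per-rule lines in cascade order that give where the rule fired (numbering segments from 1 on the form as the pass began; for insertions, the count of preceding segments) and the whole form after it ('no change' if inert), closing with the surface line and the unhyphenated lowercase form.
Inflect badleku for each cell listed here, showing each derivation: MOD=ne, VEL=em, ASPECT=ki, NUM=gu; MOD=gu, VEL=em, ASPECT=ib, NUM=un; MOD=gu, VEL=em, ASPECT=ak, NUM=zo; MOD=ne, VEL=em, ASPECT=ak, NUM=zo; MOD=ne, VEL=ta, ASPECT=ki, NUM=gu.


cell MOD=ne, VEL=em, ASPECT=ki, NUM=gu:
underlying: vt-badleku-da-po-k
1. f -> v, p -> b, s -> z, t -> d / V _ V: fires at position(s) 12: vtbadlekudabok
2. f -> v, k -> g, p -> b, t -> d / _ Z: fires at position(s) 2: vdbadlekudabok
surface: vdbadlekudabok

cell MOD=gu, VEL=em, ASPECT=ib, NUM=un:
underlying: vt-badleku-i-gf-z
1. f -> v, p -> b, s -> z, t -> d / V _ V: no change
2. f -> v, k -> g, p -> b, t -> d / _ Z: fires at position(s) 2, 12: vdbadlekuigvz
surface: vdbadlekuigvz

cell MOD=gu, VEL=em, ASPECT=ak, NUM=zo:
underlying: vt-badleku-i-do-un
1. f -> v, p -> b, s -> z, t -> d / V _ V: no change
2. f -> v, k -> g, p -> b, t -> d / _ Z: fires at position(s) 2: vdbadlekuidoun
surface: vdbadlekuidoun

cell MOD=ne, VEL=em, ASPECT=ak, NUM=zo:
underlying: vt-badleku-da-do-un
1. f -> v, p -> b, s -> z, t -> d / V _ V: no change
2. f -> v, k -> g, p -> b, t -> d / _ Z: fires at position(s) 2: vdbadlekudadoun
surface: vdbadlekudadoun

cell MOD=ne, VEL=ta, ASPECT=ki, NUM=gu:
underlying: ar-badleku-da-po-k
1. f -> v, p -> b, s -> z, t -> d / V _ V: fires at position(s) 12: arbadlekudabok
2. f -> v, k -> g, p -> b, t -> d / _ Z: no change
surface: arbadlekudabok
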